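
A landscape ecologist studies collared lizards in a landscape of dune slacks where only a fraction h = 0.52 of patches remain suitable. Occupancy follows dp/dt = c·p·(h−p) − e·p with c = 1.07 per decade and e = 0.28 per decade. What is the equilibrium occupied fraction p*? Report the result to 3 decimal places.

0.258

Setting dp/dt = 0 and dividing by p* gives c·(h−p*) = e.
So p* = h − e/c = 0.52 − 0.28/1.07 = 0.52 − 0.2617 = 0.2583.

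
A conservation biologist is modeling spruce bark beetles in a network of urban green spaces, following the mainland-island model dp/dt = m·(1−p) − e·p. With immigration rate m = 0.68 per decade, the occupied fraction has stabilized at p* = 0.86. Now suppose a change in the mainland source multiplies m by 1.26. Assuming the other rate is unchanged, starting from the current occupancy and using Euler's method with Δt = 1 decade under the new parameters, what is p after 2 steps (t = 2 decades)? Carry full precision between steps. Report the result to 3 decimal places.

0.886

Balance m(1−p*) = e·p* gives e = m(1−p*)/p* = 0.68×0.14000/0.86000 = 0.11070.
Starting from p₀ = 0.86000; update p ← p + (dp/dt)·Δt with the new parameters.
  1  |  dp/dt·Δt = +0.024752  |  p_1 = 0.884752
  2  |  dp/dt·Δt = +0.000804  |  p_2 = 0.885556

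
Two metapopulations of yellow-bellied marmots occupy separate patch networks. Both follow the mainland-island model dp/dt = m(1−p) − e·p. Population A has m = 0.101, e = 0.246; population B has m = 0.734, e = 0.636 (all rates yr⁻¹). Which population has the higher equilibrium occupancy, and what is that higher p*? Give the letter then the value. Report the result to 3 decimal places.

A: p*_A = m/(m+e) = 0.101/0.3470 = 0.2911.
B: p*_B = 0.734/1.3700 = 0.5358.
B is higher at 0.5358.

B, 0.536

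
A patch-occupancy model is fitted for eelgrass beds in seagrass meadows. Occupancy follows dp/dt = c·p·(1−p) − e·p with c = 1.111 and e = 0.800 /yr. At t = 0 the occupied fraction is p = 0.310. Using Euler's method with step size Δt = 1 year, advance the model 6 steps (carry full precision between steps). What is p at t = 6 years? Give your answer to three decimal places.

0.283

Update rule: p ← p + [c·p·(1−p) − e·p]·Δt with Δt = 1.
t = 1: p = 0.31000 + (-0.01036) = 0.29964
t = 2: p = 0.29964 + (-0.00656) = 0.29308
t = 3: p = 0.29308 + (-0.00428) = 0.28880
t = 4: p = 0.28880 + (-0.00285) = 0.28595
t = 5: p = 0.28595 + (-0.00191) = 0.28404
t = 6: p = 0.28404 + (-0.00130) = 0.28274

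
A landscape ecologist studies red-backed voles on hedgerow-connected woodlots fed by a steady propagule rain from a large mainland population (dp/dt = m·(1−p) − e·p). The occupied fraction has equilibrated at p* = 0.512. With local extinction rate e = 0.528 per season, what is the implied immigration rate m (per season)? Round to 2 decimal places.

At equilibrium m(1−p*) = e·p*, so m = e·p*/(1−p*).
m = 0.528 × 0.512 / 0.4880 = 0.2703/0.4880 = 0.5540.

0.55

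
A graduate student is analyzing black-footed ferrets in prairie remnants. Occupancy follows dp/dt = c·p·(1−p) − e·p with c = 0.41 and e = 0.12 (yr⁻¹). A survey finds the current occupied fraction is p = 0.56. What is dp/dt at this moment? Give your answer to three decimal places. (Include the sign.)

0.034

Colonization term: c·p·(1−p) = 0.41×0.56×0.4400 = 0.10102.
Extinction term: e·p = 0.06720.
dp/dt = 0.10102 − 0.06720 = 0.03382.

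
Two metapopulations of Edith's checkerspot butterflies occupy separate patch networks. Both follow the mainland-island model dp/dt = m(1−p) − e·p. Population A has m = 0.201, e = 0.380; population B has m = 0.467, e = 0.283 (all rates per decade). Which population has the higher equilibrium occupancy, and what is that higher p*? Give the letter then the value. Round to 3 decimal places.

B, 0.623

A: p*_A = m/(m+e) = 0.201/0.5810 = 0.3460.
B: p*_B = 0.467/0.7500 = 0.6227.
B is higher at 0.6227.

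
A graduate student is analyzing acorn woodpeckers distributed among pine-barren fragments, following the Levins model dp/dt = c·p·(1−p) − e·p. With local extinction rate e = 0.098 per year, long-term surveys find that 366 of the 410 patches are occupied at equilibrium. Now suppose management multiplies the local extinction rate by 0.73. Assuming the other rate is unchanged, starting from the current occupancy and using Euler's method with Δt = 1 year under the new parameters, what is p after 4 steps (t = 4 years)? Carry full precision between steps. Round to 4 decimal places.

Observed p* = 366/410 = 0.89268.
Balance c(1−p*) = e gives c = e/(1 − 0.89268) = 0.098/0.10732 = 0.91318.
Starting from p₀ = 0.89268; update p ← p + (dp/dt)·Δt with the new parameters.
p: 0.89268 → 0.91630  (Δp = +0.02362)
p: 0.91630 → 0.92078  (Δp = +0.00448)
p: 0.92078 → 0.92152  (Δp = +0.00074)
p: 0.92152 → 0.92164  (Δp = +0.00012)

0.9216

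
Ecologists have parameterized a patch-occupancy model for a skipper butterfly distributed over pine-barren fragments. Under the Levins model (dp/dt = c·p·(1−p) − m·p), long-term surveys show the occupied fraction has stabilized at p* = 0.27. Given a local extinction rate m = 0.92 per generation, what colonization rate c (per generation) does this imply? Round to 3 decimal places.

At equilibrium c(1−p*) = m, so c = m/(1−p*).
c = 0.92/(1 − 0.27) = 0.92/0.7300 = 1.2603.

1.260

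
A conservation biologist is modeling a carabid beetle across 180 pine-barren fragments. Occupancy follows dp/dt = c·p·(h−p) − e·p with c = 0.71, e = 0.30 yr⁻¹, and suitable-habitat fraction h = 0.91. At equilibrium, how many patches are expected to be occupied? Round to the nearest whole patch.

p* = h − e/c = 0.91 − 0.4225 = 0.4875.
Expected occupied patches = N × p* = 180 × 0.4875 = 87.74 ≈ 88.

88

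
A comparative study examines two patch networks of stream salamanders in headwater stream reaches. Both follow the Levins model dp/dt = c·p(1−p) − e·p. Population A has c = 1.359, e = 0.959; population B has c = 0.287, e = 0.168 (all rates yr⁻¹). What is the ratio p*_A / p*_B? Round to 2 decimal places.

A: p*_A = 1 − 0.959/1.359 = 0.2943.
B: p*_B = 1 − 0.168/0.287 = 0.4146.
p*_A / p*_B = 0.2943/0.4146 = 0.7099.

0.71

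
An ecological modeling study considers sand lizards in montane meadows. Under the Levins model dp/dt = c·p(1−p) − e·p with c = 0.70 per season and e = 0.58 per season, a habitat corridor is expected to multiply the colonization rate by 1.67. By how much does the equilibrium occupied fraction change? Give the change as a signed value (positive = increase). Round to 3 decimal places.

0.332

Before: p* = 1 − 0.58/0.70 = 0.1714.
After the change, c = 1.169, e = 0.58, so p* = 1 − 0.58/1.169 = 0.5038.
Δp* = 0.5038 − 0.1714 = +0.3324.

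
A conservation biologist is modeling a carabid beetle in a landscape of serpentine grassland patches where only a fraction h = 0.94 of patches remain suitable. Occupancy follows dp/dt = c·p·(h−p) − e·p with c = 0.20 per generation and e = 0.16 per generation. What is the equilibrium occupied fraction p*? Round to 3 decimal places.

Setting dp/dt = 0 and dividing by p* gives c·(h−p*) = e.
So p* = h − e/c = 0.94 − 0.16/0.20 = 0.94 − 0.8000 = 0.1400.

0.140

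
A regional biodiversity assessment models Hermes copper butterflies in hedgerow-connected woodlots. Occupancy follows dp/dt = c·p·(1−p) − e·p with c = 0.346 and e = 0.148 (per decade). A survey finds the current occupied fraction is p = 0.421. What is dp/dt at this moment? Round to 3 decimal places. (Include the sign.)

0.022

Colonization term: c·p·(1−p) = 0.346×0.421×0.5790 = 0.08434.
Extinction term: e·p = 0.06231.
dp/dt = 0.08434 − 0.06231 = 0.02203.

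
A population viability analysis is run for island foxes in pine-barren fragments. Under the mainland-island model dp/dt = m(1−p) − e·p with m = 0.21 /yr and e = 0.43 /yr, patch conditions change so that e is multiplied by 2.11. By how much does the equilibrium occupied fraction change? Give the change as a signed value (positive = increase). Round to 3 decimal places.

Before: p* = 0.21/(0.21+0.43) = 0.3281.
After: m = 0.21, e = 0.9073; p* = 0.21/1.1173 = 0.1880.
Δp* = 0.1880 − 0.3281 = -0.1402.

-0.140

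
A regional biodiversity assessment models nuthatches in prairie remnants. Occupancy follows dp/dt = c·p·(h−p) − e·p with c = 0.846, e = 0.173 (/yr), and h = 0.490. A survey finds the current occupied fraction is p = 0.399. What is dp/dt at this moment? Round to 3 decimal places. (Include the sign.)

-0.038

Colonization term: c·p·(h−p) = 0.846×0.399×0.0910 = 0.03072.
Extinction term: e·p = 0.06903.
dp/dt = 0.03072 − 0.06903 = -0.03831.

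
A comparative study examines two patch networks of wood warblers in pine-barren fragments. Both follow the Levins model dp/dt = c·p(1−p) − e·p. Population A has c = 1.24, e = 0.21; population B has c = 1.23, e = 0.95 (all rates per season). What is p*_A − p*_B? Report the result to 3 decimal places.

A: p*_A = 1 − 0.21/1.24 = 0.8306.
B: p*_B = 1 − 0.95/1.23 = 0.2276.
p*_A − p*_B = 0.8306 − 0.2276 = 0.6030.

0.603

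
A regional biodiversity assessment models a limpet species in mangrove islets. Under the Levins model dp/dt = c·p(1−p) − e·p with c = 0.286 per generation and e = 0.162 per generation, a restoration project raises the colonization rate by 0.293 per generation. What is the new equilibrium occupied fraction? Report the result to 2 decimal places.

Before: p* = 1 − 0.162/0.286 = 0.4336.
After the change, c = 0.579, e = 0.162, so p* = 1 − 0.162/0.579 = 0.7202.

0.72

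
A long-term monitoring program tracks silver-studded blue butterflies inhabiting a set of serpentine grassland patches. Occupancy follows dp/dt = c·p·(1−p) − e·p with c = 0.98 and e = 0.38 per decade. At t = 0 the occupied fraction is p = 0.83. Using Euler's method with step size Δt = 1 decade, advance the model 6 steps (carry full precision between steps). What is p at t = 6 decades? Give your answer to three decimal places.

0.613

Update rule: p ← p + [c·p·(1−p) − e·p]·Δt with Δt = 1.
t = 1: p = 0.83000 + (-0.17712) = 0.65288
t = 2: p = 0.65288 + (-0.02600) = 0.62688
t = 3: p = 0.62688 + (-0.00899) = 0.61789
t = 4: p = 0.61789 + (-0.00342) = 0.61447
t = 5: p = 0.61447 + (-0.00134) = 0.61313
t = 6: p = 0.61313 + (-0.00053) = 0.61260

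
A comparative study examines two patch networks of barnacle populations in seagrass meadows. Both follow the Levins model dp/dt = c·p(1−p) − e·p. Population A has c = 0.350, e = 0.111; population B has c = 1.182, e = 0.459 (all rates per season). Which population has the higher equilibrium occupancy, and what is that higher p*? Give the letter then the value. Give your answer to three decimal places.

A, 0.683

A: p*_A = 1 − 0.111/0.350 = 0.6829.
B: p*_B = 1 − 0.459/1.182 = 0.6117.
A is higher at 0.6829.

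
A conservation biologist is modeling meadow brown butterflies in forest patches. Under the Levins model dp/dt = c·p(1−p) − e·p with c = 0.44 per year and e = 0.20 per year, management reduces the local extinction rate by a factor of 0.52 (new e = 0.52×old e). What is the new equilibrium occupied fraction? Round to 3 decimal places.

Before: p* = 1 − 0.20/0.44 = 0.5455.
After the change, c = 0.44, e = 0.104, so p* = 1 − 0.104/0.44 = 0.7636.

0.764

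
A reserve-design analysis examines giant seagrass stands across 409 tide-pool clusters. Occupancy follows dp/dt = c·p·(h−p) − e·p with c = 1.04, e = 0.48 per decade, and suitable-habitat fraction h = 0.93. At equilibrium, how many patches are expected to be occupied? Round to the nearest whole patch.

p* = h − e/c = 0.93 − 0.4615 = 0.4685.
Expected occupied patches = N × p* = 409 × 0.4685 = 191.60 ≈ 192.

192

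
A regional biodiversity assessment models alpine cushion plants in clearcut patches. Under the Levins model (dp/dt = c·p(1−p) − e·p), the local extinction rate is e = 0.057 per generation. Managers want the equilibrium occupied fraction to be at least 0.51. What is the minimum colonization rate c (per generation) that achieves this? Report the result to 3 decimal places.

0.116

p* = 1 − e/c ≥ 0.51 requires e/c ≤ 0.4900, i.e. c ≥ e/0.4900.
c_min = 0.057/0.4900 = 0.1163.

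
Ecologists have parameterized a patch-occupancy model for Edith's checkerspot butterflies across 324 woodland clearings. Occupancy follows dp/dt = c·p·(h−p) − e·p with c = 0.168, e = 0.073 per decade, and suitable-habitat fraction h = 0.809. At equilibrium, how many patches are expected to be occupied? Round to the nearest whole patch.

p* = h − e/c = 0.809 − 0.4345 = 0.3745.
Expected occupied patches = N × p* = 324 × 0.3745 = 121.33 ≈ 121.

121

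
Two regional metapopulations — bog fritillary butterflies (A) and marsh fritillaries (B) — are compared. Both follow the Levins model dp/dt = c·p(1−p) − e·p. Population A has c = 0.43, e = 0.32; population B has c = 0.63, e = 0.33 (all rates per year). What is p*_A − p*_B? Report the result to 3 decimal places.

A: p*_A = 1 − 0.32/0.43 = 0.2558.
B: p*_B = 1 − 0.33/0.63 = 0.4762.
p*_A − p*_B = 0.2558 − 0.4762 = -0.2204.

-0.220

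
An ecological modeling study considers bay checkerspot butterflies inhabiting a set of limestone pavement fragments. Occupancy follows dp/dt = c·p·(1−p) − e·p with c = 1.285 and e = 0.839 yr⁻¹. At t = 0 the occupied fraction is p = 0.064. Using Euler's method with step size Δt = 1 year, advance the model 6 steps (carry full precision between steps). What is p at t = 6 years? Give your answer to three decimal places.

Update rule: p ← p + [c·p·(1−p) − e·p]·Δt with Δt = 1.
p: 0.06400 → 0.08728  (Δp = +0.02328)
p: 0.08728 → 0.11642  (Δp = +0.02914)
p: 0.11642 → 0.15093  (Δp = +0.03451)
p: 0.15093 → 0.18897  (Δp = +0.03804)
p: 0.18897 → 0.22736  (Δp = +0.03839)
p: 0.22736 → 0.26234  (Δp = +0.03498)

0.262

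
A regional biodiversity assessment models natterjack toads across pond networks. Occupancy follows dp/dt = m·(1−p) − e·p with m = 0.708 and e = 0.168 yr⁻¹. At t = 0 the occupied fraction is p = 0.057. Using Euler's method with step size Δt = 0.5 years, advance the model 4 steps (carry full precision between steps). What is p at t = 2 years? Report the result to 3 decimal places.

0.733

Update rule: p ← p + [m·(1−p) − e·p]·Δt with Δt = 0.5.
t = 0.5: p = 0.05700 + (+0.32903) = 0.38603
t = 1: p = 0.38603 + (+0.18492) = 0.57095
t = 1.5: p = 0.57095 + (+0.10392) = 0.67487
t = 2: p = 0.67487 + (+0.05840) = 0.73328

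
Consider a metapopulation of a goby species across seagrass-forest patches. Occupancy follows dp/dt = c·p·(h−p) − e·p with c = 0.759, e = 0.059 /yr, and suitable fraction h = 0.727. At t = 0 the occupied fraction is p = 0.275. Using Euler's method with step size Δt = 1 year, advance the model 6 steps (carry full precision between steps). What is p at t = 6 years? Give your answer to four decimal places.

0.6210

Update rule: p ← p + [c·p·(h−p) − e·p]·Δt with Δt = 1.
p: 0.27500 → 0.35312  (Δp = +0.07812)
p: 0.35312 → 0.43249  (Δp = +0.07937)
p: 0.43249 → 0.50365  (Δp = +0.07116)
p: 0.50365 → 0.55931  (Δp = +0.05566)
p: 0.55931 → 0.59750  (Δp = +0.03819)
p: 0.59750 → 0.62098  (Δp = +0.02348)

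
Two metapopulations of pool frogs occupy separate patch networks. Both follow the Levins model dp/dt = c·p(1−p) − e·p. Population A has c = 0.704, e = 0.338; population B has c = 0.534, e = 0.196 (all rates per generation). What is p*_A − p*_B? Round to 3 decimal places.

-0.113

A: p*_A = 1 − 0.338/0.704 = 0.5199.
B: p*_B = 1 − 0.196/0.534 = 0.6330.
p*_A − p*_B = 0.5199 − 0.6330 = -0.1131.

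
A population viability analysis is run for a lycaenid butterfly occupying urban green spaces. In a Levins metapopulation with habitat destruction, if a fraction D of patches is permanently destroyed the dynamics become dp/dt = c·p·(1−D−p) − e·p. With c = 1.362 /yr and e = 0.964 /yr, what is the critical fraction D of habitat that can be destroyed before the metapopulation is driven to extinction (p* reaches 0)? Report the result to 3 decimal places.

0.292

The nontrivial equilibrium is p* = (1−D) − e/c; extinction occurs when this hits zero.
So D_crit = 1 − e/c = 1 − 0.964/1.362 = 1 − 0.7078 = 0.2922.
Note this equals the original equilibrium occupancy — the Levins extinction-debt result.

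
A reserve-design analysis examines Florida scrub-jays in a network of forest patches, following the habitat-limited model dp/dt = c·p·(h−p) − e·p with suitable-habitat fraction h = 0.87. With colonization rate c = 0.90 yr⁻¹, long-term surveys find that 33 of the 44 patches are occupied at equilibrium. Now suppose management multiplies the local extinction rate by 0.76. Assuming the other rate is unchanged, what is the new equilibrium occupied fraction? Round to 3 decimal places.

0.779

Observed p* = 33/44 = 0.75000.
Balance c(h−p*) = e gives e = 0.90×(0.87 − 0.75000) = 0.10800.
New p* = 0.87 − e/c = 0.87 − 0.08208/0.90000 = 0.77880.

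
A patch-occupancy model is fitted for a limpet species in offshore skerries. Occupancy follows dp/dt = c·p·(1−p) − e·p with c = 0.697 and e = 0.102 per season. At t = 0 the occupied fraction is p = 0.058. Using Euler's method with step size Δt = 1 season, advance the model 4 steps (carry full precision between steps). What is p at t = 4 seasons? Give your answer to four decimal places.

Update rule: p ← p + [c·p·(1−p) − e·p]·Δt with Δt = 1.
  1  |  dp/dt·Δt = +0.032165  |  p_1 = 0.090165
  2  |  dp/dt·Δt = +0.047982  |  p_2 = 0.138147
  3  |  dp/dt·Δt = +0.068896  |  p_3 = 0.207043
  4  |  dp/dt·Δt = +0.093312  |  p_4 = 0.300355

0.3004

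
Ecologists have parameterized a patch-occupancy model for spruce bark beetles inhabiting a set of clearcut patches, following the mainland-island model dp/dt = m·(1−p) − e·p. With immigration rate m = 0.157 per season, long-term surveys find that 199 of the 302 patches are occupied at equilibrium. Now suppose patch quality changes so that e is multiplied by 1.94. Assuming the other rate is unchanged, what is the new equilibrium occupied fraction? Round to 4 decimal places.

0.4990

Observed p* = 199/302 = 0.65894.
Balance m(1−p*) = e·p* gives e = m(1−p*)/p* = 0.157×0.34106/0.65894 = 0.08126.
New p* = m/(m+e) = 0.15700/(0.15700+0.15764) = 0.49898.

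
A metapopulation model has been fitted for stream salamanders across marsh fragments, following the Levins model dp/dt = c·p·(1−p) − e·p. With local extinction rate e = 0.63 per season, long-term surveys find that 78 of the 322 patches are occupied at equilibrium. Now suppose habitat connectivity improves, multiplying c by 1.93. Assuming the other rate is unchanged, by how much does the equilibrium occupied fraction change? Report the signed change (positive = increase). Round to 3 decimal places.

0.365

Observed p* = 78/322 = 0.24224.
Balance c(1−p*) = e gives c = e/(1 − 0.24224) = 0.63/0.75776 = 0.83140.
New p* = 1 − e/c = 1 − 0.63000/1.60460 = 0.60738.
Δp* = 0.60738 − 0.24224 = +0.36514.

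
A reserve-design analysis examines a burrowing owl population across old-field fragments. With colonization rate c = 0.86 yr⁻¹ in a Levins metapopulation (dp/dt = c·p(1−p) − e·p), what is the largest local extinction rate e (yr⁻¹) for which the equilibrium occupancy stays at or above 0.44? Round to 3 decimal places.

0.482

1 − e/c ≥ 0.44 ⇒ e ≤ c(1 − 0.44) = 0.86 × 0.5600.
e_max = 0.4816.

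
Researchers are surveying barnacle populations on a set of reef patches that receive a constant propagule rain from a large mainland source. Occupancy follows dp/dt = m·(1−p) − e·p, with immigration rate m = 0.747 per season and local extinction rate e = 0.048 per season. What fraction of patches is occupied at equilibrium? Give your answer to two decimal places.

0.94

Setting dp/dt = 0: m − m·p* = e·p*, so m = (m+e)·p*.
p* = m/(m+e) = 0.747/(0.747+0.048) = 0.747/0.7950 = 0.9396.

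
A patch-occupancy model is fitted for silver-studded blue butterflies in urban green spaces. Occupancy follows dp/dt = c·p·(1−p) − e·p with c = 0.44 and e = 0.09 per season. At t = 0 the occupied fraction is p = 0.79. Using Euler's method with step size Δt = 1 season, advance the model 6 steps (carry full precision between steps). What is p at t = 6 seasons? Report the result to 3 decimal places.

Update rule: p ← p + [c·p·(1−p) − e·p]·Δt with Δt = 1.
step 1: Δp = +0.00190, p = 0.79190
step 2: Δp = +0.00124, p = 0.79314
step 3: Δp = +0.00081, p = 0.79395
step 4: Δp = +0.00053, p = 0.79447
step 5: Δp = +0.00034, p = 0.79482
step 6: Δp = +0.00022, p = 0.79504

0.795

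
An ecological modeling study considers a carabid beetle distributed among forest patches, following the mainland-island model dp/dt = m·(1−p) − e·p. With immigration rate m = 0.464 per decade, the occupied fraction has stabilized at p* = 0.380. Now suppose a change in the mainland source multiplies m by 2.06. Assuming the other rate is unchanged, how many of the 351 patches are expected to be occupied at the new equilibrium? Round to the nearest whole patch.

Balance m(1−p*) = e·p* gives e = m(1−p*)/p* = 0.464×0.62000/0.38000 = 0.75705.
New p* = m/(m+e) = 0.95584/(0.95584+0.75705) = 0.55803.
Expected occupied = 351 × 0.55803 = 195.87 ≈ 196.

196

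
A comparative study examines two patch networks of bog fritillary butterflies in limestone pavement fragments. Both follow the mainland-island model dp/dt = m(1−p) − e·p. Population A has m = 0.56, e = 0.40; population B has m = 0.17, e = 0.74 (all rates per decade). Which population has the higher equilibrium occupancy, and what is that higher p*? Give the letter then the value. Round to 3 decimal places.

A: p*_A = m/(m+e) = 0.56/0.9600 = 0.5833.
B: p*_B = 0.17/0.9100 = 0.1868.
A is higher at 0.5833.

A, 0.583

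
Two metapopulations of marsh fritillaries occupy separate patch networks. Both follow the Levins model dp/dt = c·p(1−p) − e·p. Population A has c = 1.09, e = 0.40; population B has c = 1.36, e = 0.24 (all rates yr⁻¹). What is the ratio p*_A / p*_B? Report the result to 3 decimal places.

0.769

A: p*_A = 1 − 0.40/1.09 = 0.6330.
B: p*_B = 1 − 0.24/1.36 = 0.8235.
p*_A / p*_B = 0.6330/0.8235 = 0.7687.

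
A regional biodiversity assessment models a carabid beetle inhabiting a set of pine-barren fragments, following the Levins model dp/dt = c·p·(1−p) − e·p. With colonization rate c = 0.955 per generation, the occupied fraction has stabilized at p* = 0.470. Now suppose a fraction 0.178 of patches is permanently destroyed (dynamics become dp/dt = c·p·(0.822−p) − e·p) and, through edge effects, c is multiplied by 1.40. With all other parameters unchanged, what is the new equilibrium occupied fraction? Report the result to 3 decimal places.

Balance c(1−p*) = e gives e = 0.955×(1 − 0.47000) = 0.50615.
New p* = 0.822 − e/c = 0.822 − 0.50615/1.33700 = 0.44343.

0.443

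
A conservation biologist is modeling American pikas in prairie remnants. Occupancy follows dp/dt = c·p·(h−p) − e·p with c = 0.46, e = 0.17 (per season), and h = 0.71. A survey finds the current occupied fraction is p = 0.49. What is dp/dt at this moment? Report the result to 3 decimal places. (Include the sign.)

-0.034

Colonization term: c·p·(h−p) = 0.46×0.49×0.2200 = 0.04959.
Extinction term: e·p = 0.08330.
dp/dt = 0.04959 − 0.08330 = -0.03371.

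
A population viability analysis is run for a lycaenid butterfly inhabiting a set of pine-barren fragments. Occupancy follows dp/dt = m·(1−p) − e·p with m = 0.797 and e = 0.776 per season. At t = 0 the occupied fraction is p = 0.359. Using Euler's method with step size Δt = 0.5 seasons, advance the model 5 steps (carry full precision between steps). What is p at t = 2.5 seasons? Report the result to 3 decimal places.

0.507

Update rule: p ← p + [m·(1−p) − e·p]·Δt with Δt = 0.5.
p: 0.35900 → 0.47515  (Δp = +0.11615)
p: 0.47515 → 0.49994  (Δp = +0.02480)
p: 0.49994 → 0.50524  (Δp = +0.00529)
p: 0.50524 → 0.50637  (Δp = +0.00113)
p: 0.50637 → 0.50661  (Δp = +0.00024)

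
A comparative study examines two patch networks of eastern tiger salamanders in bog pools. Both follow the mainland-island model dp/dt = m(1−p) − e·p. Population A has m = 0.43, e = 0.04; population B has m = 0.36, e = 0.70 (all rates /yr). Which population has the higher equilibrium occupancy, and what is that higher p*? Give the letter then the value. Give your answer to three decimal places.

A: p*_A = m/(m+e) = 0.43/0.4700 = 0.9149.
B: p*_B = 0.36/1.0600 = 0.3396.
A is higher at 0.9149.

A, 0.915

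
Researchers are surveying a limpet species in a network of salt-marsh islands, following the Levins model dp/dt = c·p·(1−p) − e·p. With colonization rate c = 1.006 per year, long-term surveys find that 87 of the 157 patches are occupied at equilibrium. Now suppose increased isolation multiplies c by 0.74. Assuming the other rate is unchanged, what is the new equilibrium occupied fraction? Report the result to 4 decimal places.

Observed p* = 87/157 = 0.55414.
Balance c(1−p*) = e gives e = 1.006×(1 − 0.55414) = 0.44854.
New p* = 1 − e/c = 1 − 0.44854/0.74444 = 0.39748.

0.3975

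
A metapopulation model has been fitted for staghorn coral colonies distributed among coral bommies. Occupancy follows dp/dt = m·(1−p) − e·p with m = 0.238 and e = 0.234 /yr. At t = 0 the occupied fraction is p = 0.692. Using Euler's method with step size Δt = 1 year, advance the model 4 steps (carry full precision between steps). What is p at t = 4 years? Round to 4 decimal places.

Update rule: p ← p + [m·(1−p) − e·p]·Δt with Δt = 1.
step 1: Δp = -0.08862, p = 0.60338
step 2: Δp = -0.04679, p = 0.55658
step 3: Δp = -0.02471, p = 0.53188
step 4: Δp = -0.01305, p = 0.51883

0.5188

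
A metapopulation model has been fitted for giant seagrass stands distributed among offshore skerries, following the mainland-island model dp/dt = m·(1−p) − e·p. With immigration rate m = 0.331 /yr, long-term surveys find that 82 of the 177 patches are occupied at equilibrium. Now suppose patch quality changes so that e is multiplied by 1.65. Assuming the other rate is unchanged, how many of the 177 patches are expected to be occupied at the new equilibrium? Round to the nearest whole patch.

61

Observed p* = 82/177 = 0.46328.
Balance m(1−p*) = e·p* gives e = m(1−p*)/p* = 0.331×0.53672/0.46328 = 0.38347.
New p* = m/(m+e) = 0.33100/(0.33100+0.63273) = 0.34346.
Expected occupied = 177 × 0.34346 = 60.79 ≈ 61.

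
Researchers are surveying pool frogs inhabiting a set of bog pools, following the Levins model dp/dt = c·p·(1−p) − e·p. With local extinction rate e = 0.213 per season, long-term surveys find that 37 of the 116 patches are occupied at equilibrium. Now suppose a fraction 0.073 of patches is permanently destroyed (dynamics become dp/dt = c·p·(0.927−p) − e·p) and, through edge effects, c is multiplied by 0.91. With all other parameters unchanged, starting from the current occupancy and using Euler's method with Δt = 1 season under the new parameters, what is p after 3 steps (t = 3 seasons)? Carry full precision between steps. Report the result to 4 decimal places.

0.2853

Observed p* = 37/116 = 0.31897.
Balance c(1−p*) = e gives c = e/(1 − 0.31897) = 0.213/0.68103 = 0.31276.
Starting from p₀ = 0.31897; update p ← p + (dp/dt)·Δt with the new parameters.
t = 1: p = 0.31897 + (-0.01274) = 0.30622
t = 2: p = 0.30622 + (-0.01112) = 0.29510
t = 3: p = 0.29510 + (-0.00978) = 0.28532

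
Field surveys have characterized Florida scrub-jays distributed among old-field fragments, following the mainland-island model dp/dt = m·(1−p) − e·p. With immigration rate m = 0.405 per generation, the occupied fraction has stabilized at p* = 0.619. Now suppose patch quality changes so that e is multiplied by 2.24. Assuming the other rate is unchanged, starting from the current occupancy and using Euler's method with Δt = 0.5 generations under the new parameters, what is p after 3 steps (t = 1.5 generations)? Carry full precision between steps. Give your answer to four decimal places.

Balance m(1−p*) = e·p* gives e = m(1−p*)/p* = 0.405×0.38100/0.61900 = 0.24928.
Starting from p₀ = 0.61900; update p ← p + (dp/dt)·Δt with the new parameters.
p: 0.61900 → 0.52333  (Δp = -0.09567)
p: 0.52333 → 0.47375  (Δp = -0.04959)
p: 0.47375 → 0.44804  (Δp = -0.02570)

0.4480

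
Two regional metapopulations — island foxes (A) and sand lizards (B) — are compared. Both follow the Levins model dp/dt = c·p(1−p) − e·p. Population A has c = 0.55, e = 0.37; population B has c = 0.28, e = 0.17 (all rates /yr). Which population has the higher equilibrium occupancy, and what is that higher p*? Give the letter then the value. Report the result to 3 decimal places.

B, 0.393

A: p*_A = 1 − 0.37/0.55 = 0.3273.
B: p*_B = 1 − 0.17/0.28 = 0.3929.
B is higher at 0.3929.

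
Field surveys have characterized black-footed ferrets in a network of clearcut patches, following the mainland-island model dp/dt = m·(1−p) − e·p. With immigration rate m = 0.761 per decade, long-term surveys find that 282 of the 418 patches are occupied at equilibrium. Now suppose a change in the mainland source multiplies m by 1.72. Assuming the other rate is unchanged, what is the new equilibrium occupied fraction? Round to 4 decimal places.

0.7810

Observed p* = 282/418 = 0.67464.
Balance m(1−p*) = e·p* gives e = m(1−p*)/p* = 0.761×0.32536/0.67464 = 0.36701.
New p* = m/(m+e) = 1.30892/(1.30892+0.36701) = 0.78101.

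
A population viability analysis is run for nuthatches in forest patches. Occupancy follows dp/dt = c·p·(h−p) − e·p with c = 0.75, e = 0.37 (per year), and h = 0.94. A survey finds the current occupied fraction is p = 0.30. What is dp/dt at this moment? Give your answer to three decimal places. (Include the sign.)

0.033

Colonization term: c·p·(h−p) = 0.75×0.30×0.6400 = 0.14400.
Extinction term: e·p = 0.11100.
dp/dt = 0.14400 − 0.11100 = 0.03300.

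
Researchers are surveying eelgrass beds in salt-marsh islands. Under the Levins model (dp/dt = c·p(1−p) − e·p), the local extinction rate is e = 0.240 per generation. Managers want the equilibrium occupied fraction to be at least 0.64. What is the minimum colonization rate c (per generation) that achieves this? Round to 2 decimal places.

p* = 1 − e/c ≥ 0.64 requires e/c ≤ 0.3600, i.e. c ≥ e/0.3600.
c_min = 0.240/0.3600 = 0.6667.

0.67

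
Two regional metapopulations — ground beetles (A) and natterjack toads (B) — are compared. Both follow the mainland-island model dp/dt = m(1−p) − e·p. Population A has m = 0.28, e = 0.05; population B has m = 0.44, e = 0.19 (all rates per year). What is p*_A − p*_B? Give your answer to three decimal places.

0.150

A: p*_A = m/(m+e) = 0.28/0.3300 = 0.8485.
B: p*_B = 0.44/0.6300 = 0.6984.
p*_A − p*_B = 0.8485 − 0.6984 = 0.1501.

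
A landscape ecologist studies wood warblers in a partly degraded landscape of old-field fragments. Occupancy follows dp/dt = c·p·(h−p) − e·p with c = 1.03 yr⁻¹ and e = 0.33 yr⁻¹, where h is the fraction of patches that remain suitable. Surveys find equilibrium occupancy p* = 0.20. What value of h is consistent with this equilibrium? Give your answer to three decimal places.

0.520

At equilibrium c(h−p*) = e, so h = p* + e/c.
h = 0.20 + 0.33/1.03 = 0.20 + 0.3204 = 0.5204.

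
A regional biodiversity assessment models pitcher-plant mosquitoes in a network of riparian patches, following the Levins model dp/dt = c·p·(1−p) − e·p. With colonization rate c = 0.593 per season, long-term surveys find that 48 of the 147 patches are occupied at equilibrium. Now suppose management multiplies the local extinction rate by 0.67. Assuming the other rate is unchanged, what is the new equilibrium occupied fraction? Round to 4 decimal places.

Observed p* = 48/147 = 0.32653.
Balance c(1−p*) = e gives e = 0.593×(1 − 0.32653) = 0.39937.
New p* = 1 − e/c = 1 − 0.26758/0.59300 = 0.54877.

0.5488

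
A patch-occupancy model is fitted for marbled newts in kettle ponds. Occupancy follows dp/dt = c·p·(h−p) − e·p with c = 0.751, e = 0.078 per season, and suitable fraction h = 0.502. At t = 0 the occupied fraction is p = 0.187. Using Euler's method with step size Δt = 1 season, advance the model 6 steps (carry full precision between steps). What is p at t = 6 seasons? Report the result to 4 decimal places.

Update rule: p ← p + [c·p·(h−p) − e·p]·Δt with Δt = 1.
t = 1: p = 0.18700 + (+0.02965) = 0.21665
t = 2: p = 0.21665 + (+0.02953) = 0.24618
t = 3: p = 0.24618 + (+0.02809) = 0.27427
t = 4: p = 0.27427 + (+0.02551) = 0.29979
t = 5: p = 0.29979 + (+0.02214) = 0.32193
t = 6: p = 0.32193 + (+0.01842) = 0.34036

0.3404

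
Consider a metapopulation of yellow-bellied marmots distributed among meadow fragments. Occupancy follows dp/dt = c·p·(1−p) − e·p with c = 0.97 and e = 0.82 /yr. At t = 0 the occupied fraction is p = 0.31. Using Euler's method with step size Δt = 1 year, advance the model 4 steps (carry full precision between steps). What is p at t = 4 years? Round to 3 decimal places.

0.204

Update rule: p ← p + [c·p·(1−p) − e·p]·Δt with Δt = 1.
p: 0.31000 → 0.26328  (Δp = -0.04672)
p: 0.26328 → 0.23554  (Δp = -0.02775)
p: 0.23554 → 0.21705  (Δp = -0.01848)
p: 0.21705 → 0.20391  (Δp = -0.01314)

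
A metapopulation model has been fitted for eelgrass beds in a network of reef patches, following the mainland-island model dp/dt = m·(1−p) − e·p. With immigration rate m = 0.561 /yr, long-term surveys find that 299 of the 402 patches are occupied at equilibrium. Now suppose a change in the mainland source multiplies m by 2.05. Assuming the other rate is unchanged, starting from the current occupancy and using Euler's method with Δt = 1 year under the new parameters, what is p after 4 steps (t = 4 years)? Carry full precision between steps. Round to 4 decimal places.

0.8546

Observed p* = 299/402 = 0.74378.
Balance m(1−p*) = e·p* gives e = m(1−p*)/p* = 0.561×0.25622/0.74378 = 0.19325.
Starting from p₀ = 0.74378; update p ← p + (dp/dt)·Δt with the new parameters.
  1  |  dp/dt·Δt = +0.150926  |  p_1 = 0.894707
  2  |  dp/dt·Δt = -0.051813  |  p_2 = 0.842893
  3  |  dp/dt·Δt = +0.017788  |  p_3 = 0.860681
  4  |  dp/dt·Δt = -0.006107  |  p_4 = 0.854575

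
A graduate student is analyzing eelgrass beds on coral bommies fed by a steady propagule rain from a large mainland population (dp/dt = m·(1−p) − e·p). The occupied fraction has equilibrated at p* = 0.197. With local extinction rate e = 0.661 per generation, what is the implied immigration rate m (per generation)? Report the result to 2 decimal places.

0.16

At equilibrium m(1−p*) = e·p*, so m = e·p*/(1−p*).
m = 0.661 × 0.197 / 0.8030 = 0.1302/0.8030 = 0.1622.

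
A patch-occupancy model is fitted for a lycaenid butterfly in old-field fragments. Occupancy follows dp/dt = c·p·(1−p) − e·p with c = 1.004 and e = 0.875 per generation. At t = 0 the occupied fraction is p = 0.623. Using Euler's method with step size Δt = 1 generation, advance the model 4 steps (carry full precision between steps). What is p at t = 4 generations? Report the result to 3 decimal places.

0.202

Update rule: p ← p + [c·p·(1−p) − e·p]·Δt with Δt = 1.
step 1: Δp = -0.30931, p = 0.31369
step 2: Δp = -0.05833, p = 0.25536
step 3: Δp = -0.03253, p = 0.22283
step 4: Δp = -0.02111, p = 0.20172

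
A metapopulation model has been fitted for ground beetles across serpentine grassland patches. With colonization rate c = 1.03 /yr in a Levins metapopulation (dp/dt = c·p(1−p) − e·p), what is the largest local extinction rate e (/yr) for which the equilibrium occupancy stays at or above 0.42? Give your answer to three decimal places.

1 − e/c ≥ 0.42 ⇒ e ≤ c(1 − 0.42) = 1.03 × 0.5800.
e_max = 0.5974.

0.597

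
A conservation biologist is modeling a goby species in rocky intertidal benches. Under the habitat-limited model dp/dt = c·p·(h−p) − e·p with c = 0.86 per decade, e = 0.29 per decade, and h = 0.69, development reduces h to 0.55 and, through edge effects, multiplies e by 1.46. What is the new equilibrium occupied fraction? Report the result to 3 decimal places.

0.058

Before: p* = h − e/c = 0.69 − 0.29/0.86 = 0.69 − 0.3372 = 0.3528.
After: c = 0.86, e = 0.4234, h = 0.55; p* = 0.55 − 0.4234/0.86 = 0.0577.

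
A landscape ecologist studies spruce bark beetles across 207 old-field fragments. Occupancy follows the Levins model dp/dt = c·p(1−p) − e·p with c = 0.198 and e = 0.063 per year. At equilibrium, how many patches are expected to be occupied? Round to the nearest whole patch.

p* = 1 − e/c = 1 − 0.063/0.198 = 0.6818.
Expected occupied patches = N × p* = 207 × 0.6818 = 141.14 ≈ 141.

141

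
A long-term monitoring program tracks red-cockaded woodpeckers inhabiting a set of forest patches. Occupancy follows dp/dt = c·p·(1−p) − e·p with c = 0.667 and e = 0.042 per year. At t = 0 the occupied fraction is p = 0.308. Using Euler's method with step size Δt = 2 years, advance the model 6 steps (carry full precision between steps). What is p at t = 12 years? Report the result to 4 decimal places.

0.9368

Update rule: p ← p + [c·p·(1−p) − e·p]·Δt with Δt = 2.
step 1: Δp = +0.25845, p = 0.56645
step 2: Δp = +0.28003, p = 0.84648
step 3: Δp = +0.10225, p = 0.94873
step 4: Δp = -0.01481, p = 0.93392
step 5: Δp = +0.00387, p = 0.93780
step 6: Δp = -0.00096, p = 0.93684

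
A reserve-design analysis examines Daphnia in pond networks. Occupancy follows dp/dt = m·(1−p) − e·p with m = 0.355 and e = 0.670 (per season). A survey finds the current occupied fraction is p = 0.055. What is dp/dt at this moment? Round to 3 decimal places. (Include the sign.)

0.299

Colonization term: m·(1−p) = 0.355×0.9450 = 0.33547.
Extinction term: e·p = 0.03685.
dp/dt = 0.33547 − 0.03685 = 0.29862.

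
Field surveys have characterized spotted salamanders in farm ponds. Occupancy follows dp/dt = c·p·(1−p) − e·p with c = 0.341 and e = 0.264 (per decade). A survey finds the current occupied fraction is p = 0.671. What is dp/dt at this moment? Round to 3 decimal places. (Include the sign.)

-0.102

Colonization term: c·p·(1−p) = 0.341×0.671×0.3290 = 0.07528.
Extinction term: e·p = 0.17714.
dp/dt = 0.07528 − 0.17714 = -0.10187.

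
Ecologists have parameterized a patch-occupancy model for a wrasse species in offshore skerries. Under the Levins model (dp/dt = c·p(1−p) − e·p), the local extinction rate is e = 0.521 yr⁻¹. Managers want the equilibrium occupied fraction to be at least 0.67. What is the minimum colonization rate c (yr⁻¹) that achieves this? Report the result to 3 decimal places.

p* = 1 − e/c ≥ 0.67 requires e/c ≤ 0.3300, i.e. c ≥ e/0.3300.
c_min = 0.521/0.3300 = 1.5788.

1.579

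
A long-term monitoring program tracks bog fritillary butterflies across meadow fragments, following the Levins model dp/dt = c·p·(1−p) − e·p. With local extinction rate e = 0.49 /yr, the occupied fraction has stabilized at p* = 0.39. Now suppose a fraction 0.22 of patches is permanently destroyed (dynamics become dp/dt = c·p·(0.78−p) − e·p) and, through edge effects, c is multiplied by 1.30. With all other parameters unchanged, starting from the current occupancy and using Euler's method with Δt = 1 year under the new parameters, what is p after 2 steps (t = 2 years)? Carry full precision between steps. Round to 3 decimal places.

Balance c(1−p*) = e gives c = e/(1 − 0.39000) = 0.49/0.61000 = 0.80328.
Starting from p₀ = 0.39000; update p ← p + (dp/dt)·Δt with the new parameters.
step 1: Δp = -0.03227, p = 0.35773
step 2: Δp = -0.01754, p = 0.34019

0.340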